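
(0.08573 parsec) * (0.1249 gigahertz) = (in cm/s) 3.304e+25. Check: 1 parsec = 3.0856776e+16 m, so 0.08573 parsec = 0.08573 * 3.0856776e+16 = 2.6453514e+15 m. 1 gigahertz = 1e+09 Hz, so 0.1249 gigahertz = 0.1249 * 1e+09 = 1.249e+08 Hz. Combine: 2.6453514e+15 m * 1.249e+08 Hz = 3.3040439e+23 m/s. 1 cm/s = 0.01 m/s, so 3.3040439e+23 m/s = 3.3040439e+23 / 0.01 = 3.3040439e+25 cm/s ≈ 3.304e+25 cm/s (4 s.f.).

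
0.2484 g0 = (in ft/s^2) 1 g0 = 9.80665 m/s^2, so 0.2484 g0 = 0.2484 * 9.80665 = 2.4359719 m/s^2. 1 ft/s^2 = 0.3048 m/s^2, so 2.4359719 m/s^2 = 2.4359719 / 0.3048 = 7.9920337 ft/s^2 ≈ 7.992 ft/s^2 (4 s.f.). Final answer: 7.992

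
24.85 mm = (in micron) 1 mm = 0.001 m, so 24.85 mm = 24.85 * 0.001 = 0.02485 m. 1 micron = 1e-06 m, so 0.02485 m = 0.02485 / 1e-06 = 24850 micron ≈ 2.485e+04 micron (4 s.f.). Final answer: 2.485e+04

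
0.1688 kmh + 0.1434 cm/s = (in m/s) 0.04832. Check: 1 kmh = 0.27777778 m/s, so 0.1688 kmh = 0.1688 * 0.27777778 = 0.046888889 m/s. 1 cm/s = 0.01 m/s, so 0.1434 cm/s = 0.1434 * 0.01 = 0.001434 m/s. Sum: 0.046888889 + 0.001434 = 0.048322889 m/s. Result: 0.048322889 m/s ≈ 0.04832 m/s (4 s.f.).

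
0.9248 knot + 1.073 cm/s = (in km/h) 1.751. Check: 1 knot = 0.51444444 m/s, so 0.9248 knot = 0.9248 * 0.51444444 = 0.47575822 m/s. 1 cm/s = 0.01 m/s, so 1.073 cm/s = 1.073 * 0.01 = 0.01073 m/s. Sum: 0.47575822 + 0.01073 = 0.48648822 m/s. 1 km/h = 0.27777778 m/s, so 0.48648822 m/s = 0.48648822 / 0.27777778 = 1.7513576 km/h ≈ 1.751 km/h (4 s.f.).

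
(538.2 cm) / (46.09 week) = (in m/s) 1 cm = 0.01 m, so 538.2 cm = 538.2 * 0.01 = 5.382 m. 1 week = 604800 s, so 46.09 week = 46.09 * 604800 = 27875232 s. Combine: 5.382 m / 27875232 s = 1.9307463e-07 m/s. Result: 1.9307463e-07 m/s ≈ 1.931e-07 m/s (4 s.f.). Final answer: 1.931e-07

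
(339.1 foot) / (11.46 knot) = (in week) 2.899e-05. Check: 1 foot = 0.3048 m, so 339.1 foot = 339.1 * 0.3048 = 103.35768 m. 1 knot = 0.51444444 m/s, so 11.46 knot = 11.46 * 0.51444444 = 5.8955333 m/s. Combine: 103.35768 m / 5.8955333 m/s = 17.531523 s. 1 week = 604800 s, so 17.531523 s = 17.531523 / 604800 = 2.8987307e-05 week ≈ 2.899e-05 week (4 s.f.).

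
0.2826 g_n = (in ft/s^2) 1 g_n = 9.80665 m/s^2, so 0.2826 g_n = 0.2826 * 9.80665 = 2.7713593 m/s^2. 1 ft/s^2 = 0.3048 m/s^2, so 2.7713593 m/s^2 = 2.7713593 / 0.3048 = 9.0923861 ft/s^2 ≈ 9.092 ft/s^2 (4 s.f.). Final answer: 9.092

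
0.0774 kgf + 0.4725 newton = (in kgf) 0.1256. Check: 1 kgf = 9.80665 N, so 0.0774 kgf = 0.0774 * 9.80665 = 0.75903471 N. 0.4725 newton = 0.4725 N. Sum: 0.75903471 + 0.4725 = 1.2315347 N. 1 kgf = 9.80665 N, so 1.2315347 N = 1.2315347 / 9.80665 = 0.12558159 kgf ≈ 0.1256 kgf (4 s.f.).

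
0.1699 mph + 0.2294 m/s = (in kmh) 1.099. Check: 1 mph = 0.44704 m/s, so 0.1699 mph = 0.1699 * 0.44704 = 0.075952096 m/s. 0.2294 m/s is already in m/s. Sum: 0.075952096 + 0.2294 = 0.3053521 m/s. 1 kmh = 0.27777778 m/s, so 0.3053521 m/s = 0.3053521 / 0.27777778 = 1.0992675 kmh ≈ 1.099 kmh (4 s.f.).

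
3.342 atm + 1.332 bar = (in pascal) 4.718e+05. Check: 1 atm = 101325 Pa, so 3.342 atm = 3.342 * 101325 = 338628.15 Pa. 1 bar = 100000 Pa, so 1.332 bar = 1.332 * 100000 = 133200 Pa. Sum: 338628.15 + 133200 = 471828.15 Pa. 471828.15 Pa = 471828.15 pascal ≈ 4.718e+05 pascal (4 s.f.).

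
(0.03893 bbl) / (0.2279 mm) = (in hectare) 1 bbl = 0.15898729 m^3, so 0.03893 bbl = 0.03893 * 0.15898729 = 0.0061893754 m^3. 1 mm = 0.001 m, so 0.2279 mm = 0.2279 * 0.001 = 0.0002279 m. Combine: 0.0061893754 m^3 / 0.0002279 m = 27.158295 m^2. 1 hectare = 10000 m^2, so 27.158295 m^2 = 27.158295 / 10000 = 0.0027158295 hectare ≈ 0.002716 hectare (4 s.f.). Final answer: 0.002716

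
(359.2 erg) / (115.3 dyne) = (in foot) 0.1022. Check: 1 erg = 1e-07 J, so 359.2 erg = 359.2 * 1e-07 = 3.592e-05 J. 1 dyne = 1e-05 N, so 115.3 dyne = 115.3 * 1e-05 = 0.001153 N. Combine: 3.592e-05 J / 0.001153 N = 0.031153513 m. 1 foot = 0.3048 m, so 0.031153513 m = 0.031153513 / 0.3048 = 0.10220969 foot ≈ 0.1022 foot (4 s.f.).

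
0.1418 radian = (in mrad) 0.1418 radian = 0.1418 rad. 1 mrad = 0.001 rad, so 0.1418 rad = 0.1418 / 0.001 = 141.8 mrad. Final answer: 141.8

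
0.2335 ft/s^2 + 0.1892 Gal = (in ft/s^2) 1 ft/s^2 = 0.3048 m/s^2, so 0.2335 ft/s^2 = 0.2335 * 0.3048 = 0.0711708 m/s^2. 1 Gal = 0.01 m/s^2, so 0.1892 Gal = 0.1892 * 0.01 = 0.001892 m/s^2. Sum: 0.0711708 + 0.001892 = 0.0730628 m/s^2. 1 ft/s^2 = 0.3048 m/s^2, so 0.0730628 m/s^2 = 0.0730628 / 0.3048 = 0.23970735 ft/s^2 ≈ 0.2397 ft/s^2 (4 s.f.). Final answer: 0.2397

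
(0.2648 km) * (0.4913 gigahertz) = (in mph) 1 km = 1000 m, so 0.2648 km = 0.2648 * 1000 = 264.8 m. 1 gigahertz = 1e+09 Hz, so 0.4913 gigahertz = 0.4913 * 1e+09 = 4.913e+08 Hz. Combine: 264.8 m * 4.913e+08 Hz = 1.3009624e+11 m/s. 1 mph = 0.44704 m/s, so 1.3009624e+11 m/s = 1.3009624e+11 / 0.44704 = 2.91017e+11 mph ≈ 2.91e+11 mph (4 s.f.). Final answer: 2.91e+11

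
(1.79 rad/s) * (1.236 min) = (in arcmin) 1.79 rad/s is already in rad/s. 1 min = 60 s, so 1.236 min = 1.236 * 60 = 74.16 s. Combine: 1.79 rad/s * 74.16 s = 132.7464 rad. 1 arcmin = 0.00029088821 rad, so 132.7464 rad = 132.7464 / 0.00029088821 = 456348.51 arcmin ≈ 4.563e+05 arcmin (4 s.f.). Final answer: 4.563e+05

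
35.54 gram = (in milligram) 1 gram = 0.001 kg, so 35.54 gram = 35.54 * 0.001 = 0.03554 kg. 1 milligram = 1e-06 kg, so 0.03554 kg = 0.03554 / 1e-06 = 35540 milligram ≈ 3.554e+04 milligram (4 s.f.). Final answer: 3.554e+04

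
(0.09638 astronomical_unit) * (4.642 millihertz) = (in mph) 1 astronomical_unit = 1.4959787e+11 m, so 0.09638 astronomical_unit = 0.09638 * 1.4959787e+11 = 1.4418243e+10 m. 1 millihertz = 0.001 Hz, so 4.642 millihertz = 4.642 * 0.001 = 0.004642 Hz. Combine: 1.4418243e+10 m * 0.004642 Hz = 66929483 m/s. 1 mph = 0.44704 m/s, so 66929483 m/s = 66929483 / 0.44704 = 1.4971699e+08 mph ≈ 1.497e+08 mph (4 s.f.). Final answer: 1.497e+08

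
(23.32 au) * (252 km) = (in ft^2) 1 au = 1.4959787e+11 m, so 23.32 au = 23.32 * 1.4959787e+11 = 3.4886223e+12 m. 1 km = 1000 m, so 252 km = 252 * 1000 = 252000 m. Combine: 3.4886223e+12 m * 252000 m = 8.7913283e+17 m^2. 1 ft^2 = 0.09290304 m^2, so 8.7913283e+17 m^2 = 8.7913283e+17 / 0.09290304 = 9.462907e+18 ft^2 ≈ 9.463e+18 ft^2 (4 s.f.). Final answer: 9.463e+18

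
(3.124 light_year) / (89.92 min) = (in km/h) 1 light_year = 9.4607305e+15 m, so 3.124 light_year = 3.124 * 9.4607305e+15 = 2.9555322e+16 m. 1 min = 60 s, so 89.92 min = 89.92 * 60 = 5395.2 s. Combine: 2.9555322e+16 m / 5395.2 s = 5.4780772e+12 m/s. 1 km/h = 0.27777778 m/s, so 5.4780772e+12 m/s = 5.4780772e+12 / 0.27777778 = 1.9721078e+13 km/h ≈ 1.972e+13 km/h (4 s.f.). Final answer: 1.972e+13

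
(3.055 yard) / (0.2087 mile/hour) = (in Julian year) 1 yard = 0.9144 m, so 3.055 yard = 3.055 * 0.9144 = 2.793492 m. 1 mile/hour = 0.44704 m/s, so 0.2087 mile/hour = 0.2087 * 0.44704 = 0.093297248 m/s. Combine: 2.793492 m / 0.093297248 m/s = 29.941848 s. 1 Julian year = 31557600 s, so 29.941848 s = 29.941848 / 31557600 = 9.487999e-07 Julian year ≈ 9.488e-07 Julian year (4 s.f.). Final answer: 9.488e-07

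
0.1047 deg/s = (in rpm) 1 deg/s = 0.017453293 rad/s, so 0.1047 deg/s = 0.1047 * 0.017453293 = 0.0018273597 rad/s. 1 rpm = 0.10471976 rad/s, so 0.0018273597 rad/s = 0.0018273597 / 0.10471976 = 0.01745 rpm. Final answer: 0.01745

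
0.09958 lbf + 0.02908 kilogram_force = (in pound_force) 1 lbf = 4.4482216 N, so 0.09958 lbf = 0.09958 * 4.4482216 = 0.44295391 N. 1 kilogram_force = 9.80665 N, so 0.02908 kilogram_force = 0.02908 * 9.80665 = 0.28517738 N. Sum: 0.44295391 + 0.28517738 = 0.72813129 N. 1 pound_force = 4.4482216 N, so 0.72813129 N = 0.72813129 / 4.4482216 = 0.16369043 pound_force ≈ 0.1637 pound_force (4 s.f.). Final answer: 0.1637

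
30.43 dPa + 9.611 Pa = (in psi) 0.001835. Check: 1 dPa = 0.1 Pa, so 30.43 dPa = 30.43 * 0.1 = 3.043 Pa. 9.611 Pa is already in Pa. Sum: 3.043 + 9.611 = 12.654 Pa. 1 psi = 6894.7573 Pa, so 12.654 Pa = 12.654 / 6894.7573 = 0.0018353075 psi ≈ 0.001835 psi (4 s.f.).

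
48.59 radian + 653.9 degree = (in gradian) 3820. Check: 48.59 radian = 48.59 rad. 1 degree = 0.017453293 rad, so 653.9 degree = 653.9 * 0.017453293 = 11.412708 rad. Sum: 48.59 + 11.412708 = 60.002708 rad. 1 gradian = 0.015707963 rad, so 60.002708 rad = 60.002708 / 0.015707963 = 3819.891 gradian ≈ 3820 gradian (4 s.f.).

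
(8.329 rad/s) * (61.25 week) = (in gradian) 8.329 rad/s is already in rad/s. 1 week = 604800 s, so 61.25 week = 61.25 * 604800 = 37044000 s. Combine: 8.329 rad/s * 37044000 s = 3.0853948e+08 rad. 1 gradian = 0.015707963 rad, so 3.0853948e+08 rad = 3.0853948e+08 / 0.015707963 = 1.9642233e+10 gradian ≈ 1.964e+10 gradian (4 s.f.). Final answer: 1.964e+10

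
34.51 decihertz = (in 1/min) 207.1. Check: 1 decihertz = 0.1 Hz, so 34.51 decihertz = 34.51 * 0.1 = 3.451 Hz. 1 1/min = 0.016666667 Hz, so 3.451 Hz = 3.451 / 0.016666667 = 207.06 1/min ≈ 207.1 1/min (4 s.f.).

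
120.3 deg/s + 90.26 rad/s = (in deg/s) 1 deg/s = 0.017453293 rad/s, so 120.3 deg/s = 120.3 * 0.017453293 = 2.0996311 rad/s. 90.26 rad/s is already in rad/s. Sum: 2.0996311 + 90.26 = 92.359631 rad/s. 1 deg/s = 0.017453293 rad/s, so 92.359631 rad/s = 92.359631 / 0.017453293 = 5291.8171 deg/s ≈ 5292 deg/s (4 s.f.). Final answer: 5292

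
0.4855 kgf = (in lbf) 1.07. Check: 1 kgf = 9.80665 N, so 0.4855 kgf = 0.4855 * 9.80665 = 4.7611286 N. 1 lbf = 4.4482216 N, so 4.7611286 N = 4.7611286 / 4.4482216 = 1.0703443 lbf ≈ 1.07 lbf (4 s.f.).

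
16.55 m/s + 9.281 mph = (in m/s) 16.55 m/s is already in m/s. 1 mph = 0.44704 m/s, so 9.281 mph = 9.281 * 0.44704 = 4.1489782 m/s. Sum: 16.55 + 4.1489782 = 20.698978 m/s. Result: 20.698978 m/s ≈ 20.7 m/s (4 s.f.). Final answer: 20.7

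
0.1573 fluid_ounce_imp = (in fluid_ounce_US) 0.1511. Check: 1 fluid_ounce_imp = 2.8413063e-05 m^3, so 0.1573 fluid_ounce_imp = 0.1573 * 2.8413063e-05 = 4.4693747e-06 m^3. 1 fluid_ounce_US = 2.957353e-05 m^3, so 4.4693747e-06 m^3 = 4.4693747e-06 / 2.957353e-05 = 0.15112754 fluid_ounce_US ≈ 0.1511 fluid_ounce_US (4 s.f.).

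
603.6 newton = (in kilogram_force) 61.55. Check: 603.6 newton = 603.6 N. 1 kilogram_force = 9.80665 N, so 603.6 N = 603.6 / 9.80665 = 61.550071 kilogram_force ≈ 61.55 kilogram_force (4 s.f.).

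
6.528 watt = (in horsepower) 0.008754. Check: 6.528 watt = 6.528 W. 1 horsepower = 745.69987 W, so 6.528 W = 6.528 / 745.69987 = 0.0087541922 horsepower ≈ 0.008754 horsepower (4 s.f.).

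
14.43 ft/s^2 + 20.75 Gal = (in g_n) 1 ft/s^2 = 0.3048 m/s^2, so 14.43 ft/s^2 = 14.43 * 0.3048 = 4.398264 m/s^2. 1 Gal = 0.01 m/s^2, so 20.75 Gal = 20.75 * 0.01 = 0.2075 m/s^2. Sum: 4.398264 + 0.2075 = 4.605764 m/s^2. 1 g_n = 9.80665 m/s^2, so 4.605764 m/s^2 = 4.605764 / 9.80665 = 0.46965722 g_n ≈ 0.4697 g_n (4 s.f.). Final answer: 0.4697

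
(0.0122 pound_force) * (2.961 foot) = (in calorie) 0.01171. Check: 1 pound_force = 4.4482216 N, so 0.0122 pound_force = 0.0122 * 4.4482216 = 0.054268304 N. 1 foot = 0.3048 m, so 2.961 foot = 2.961 * 0.3048 = 0.9025128 m. Combine: 0.054268304 N * 0.9025128 m = 0.048977839 J. 1 calorie = 4.184 J, so 0.048977839 J = 0.048977839 / 4.184 = 0.011705984 calorie ≈ 0.01171 calorie (4 s.f.).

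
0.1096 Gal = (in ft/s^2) 1 Gal = 0.01 m/s^2, so 0.1096 Gal = 0.1096 * 0.01 = 0.001096 m/s^2. 1 ft/s^2 = 0.3048 m/s^2, so 0.001096 m/s^2 = 0.001096 / 0.3048 = 0.0035958005 ft/s^2 ≈ 0.003596 ft/s^2 (4 s.f.). Final answer: 0.003596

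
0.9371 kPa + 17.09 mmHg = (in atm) 1 kPa = 1000 Pa, so 0.9371 kPa = 0.9371 * 1000 = 937.1 Pa. 1 mmHg = 133.32237 Pa, so 17.09 mmHg = 17.09 * 133.32237 = 2278.4793 Pa. Sum: 937.1 + 2278.4793 = 3215.5793 Pa. 1 atm = 101325 Pa, so 3215.5793 Pa = 3215.5793 / 101325 = 0.0317353 atm ≈ 0.03174 atm (4 s.f.). Final answer: 0.03174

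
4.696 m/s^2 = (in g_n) 0.4789. Check: 1 g_n = 9.80665 m/s^2, so 4.696 m/s^2 = 4.696 / 9.80665 = 0.47885873 g_n ≈ 0.4789 g_n (4 s.f.).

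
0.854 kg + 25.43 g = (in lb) 1.939. Check: 0.854 kg is already in kg. 1 g = 0.001 kg, so 25.43 g = 25.43 * 0.001 = 0.02543 kg. Sum: 0.854 + 0.02543 = 0.87943 kg. 1 lb = 0.45359237 kg, so 0.87943 kg = 0.87943 / 0.45359237 = 1.9388113 lb ≈ 1.939 lb (4 s.f.).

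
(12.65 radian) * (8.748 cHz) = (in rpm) 12.65 radian = 12.65 rad. 1 cHz = 0.01 Hz, so 8.748 cHz = 8.748 * 0.01 = 0.08748 Hz. Combine: 12.65 rad * 0.08748 Hz = 1.106622 rad/s. 1 rpm = 0.10471976 rad/s, so 1.106622 rad/s = 1.106622 / 0.10471976 = 10.567462 rpm ≈ 10.57 rpm (4 s.f.). Final answer: 10.57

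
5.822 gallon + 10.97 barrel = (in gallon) 466.6. Check: 1 gallon = 0.0037854118 m^3, so 5.822 gallon = 5.822 * 0.0037854118 = 0.022038667 m^3. 1 barrel = 0.15898729 m^3, so 10.97 barrel = 10.97 * 0.15898729 = 1.7440906 m^3. Sum: 0.022038667 + 1.7440906 = 1.7661293 m^3. 1 gallon = 0.0037854118 m^3, so 1.7661293 m^3 = 1.7661293 / 0.0037854118 = 466.562 gallon ≈ 466.6 gallon (4 s.f.).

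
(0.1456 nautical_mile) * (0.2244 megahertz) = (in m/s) 1 nautical_mile = 1852 m, so 0.1456 nautical_mile = 0.1456 * 1852 = 269.6512 m. 1 megahertz = 1000000 Hz, so 0.2244 megahertz = 0.2244 * 1000000 = 224400 Hz. Combine: 269.6512 m * 224400 Hz = 60509729 m/s. Result: 60509729 m/s ≈ 6.051e+07 m/s (4 s.f.). Final answer: 6.051e+07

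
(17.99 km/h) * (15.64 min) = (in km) 4.689. Check: 1 km/h = 0.27777778 m/s, so 17.99 km/h = 17.99 * 0.27777778 = 4.9972222 m/s. 1 min = 60 s, so 15.64 min = 15.64 * 60 = 938.4 s. Combine: 4.9972222 m/s * 938.4 s = 4689.3933 m. 1 km = 1000 m, so 4689.3933 m = 4689.3933 / 1000 = 4.6893933 km ≈ 4.689 km (4 s.f.).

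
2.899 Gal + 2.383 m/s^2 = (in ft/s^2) 1 Gal = 0.01 m/s^2, so 2.899 Gal = 2.899 * 0.01 = 0.02899 m/s^2. 2.383 m/s^2 is already in m/s^2. Sum: 0.02899 + 2.383 = 2.41199 m/s^2. 1 ft/s^2 = 0.3048 m/s^2, so 2.41199 m/s^2 = 2.41199 / 0.3048 = 7.913353 ft/s^2 ≈ 7.913 ft/s^2 (4 s.f.). Final answer: 7.913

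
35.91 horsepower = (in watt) 2.678e+04. Check: 1 horsepower = 745.69987 W, so 35.91 horsepower = 35.91 * 745.69987 = 26778.082 W. 26778.082 W = 26778.082 watt ≈ 2.678e+04 watt (4 s.f.).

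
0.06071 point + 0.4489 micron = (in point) 1 point = 0.00035277778 m, so 0.06071 point = 0.06071 * 0.00035277778 = 2.1417139e-05 m. 1 micron = 1e-06 m, so 0.4489 micron = 0.4489 * 1e-06 = 4.489e-07 m. Sum: 2.1417139e-05 + 4.489e-07 = 2.1866039e-05 m. 1 point = 0.00035277778 m, so 2.1866039e-05 m = 2.1866039e-05 / 0.00035277778 = 0.061982472 point ≈ 0.06198 point (4 s.f.). Final answer: 0.06198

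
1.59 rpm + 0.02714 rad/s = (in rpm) 1 rpm = 0.10471976 rad/s, so 1.59 rpm = 1.59 * 0.10471976 = 0.16650441 rad/s. 0.02714 rad/s is already in rad/s. Sum: 0.16650441 + 0.02714 = 0.19364441 rad/s. 1 rpm = 0.10471976 rad/s, so 0.19364441 rad/s = 0.19364441 / 0.10471976 = 1.8491679 rpm ≈ 1.849 rpm (4 s.f.). Final answer: 1.849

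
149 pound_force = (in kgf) 67.59. Check: 1 pound_force = 4.4482216 N, so 149 pound_force = 149 * 4.4482216 = 662.78502 N. 1 kgf = 9.80665 N, so 662.78502 N = 662.78502 / 9.80665 = 67.585263 kgf ≈ 67.59 kgf (4 s.f.).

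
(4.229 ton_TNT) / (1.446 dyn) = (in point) 3.469e+18. Check: 1 ton_TNT = 4.184e+09 J, so 4.229 ton_TNT = 4.229 * 4.184e+09 = 1.7694136e+10 J. 1 dyn = 1e-05 N, so 1.446 dyn = 1.446 * 1e-05 = 1.446e-05 N. Combine: 1.7694136e+10 J / 1.446e-05 N = 1.2236609e+15 m. 1 point = 0.00035277778 m, so 1.2236609e+15 m = 1.2236609e+15 / 0.00035277778 = 3.468645e+18 point ≈ 3.469e+18 point (4 s.f.).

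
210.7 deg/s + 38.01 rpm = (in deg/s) 438.8. Check: 1 deg/s = 0.017453293 rad/s, so 210.7 deg/s = 210.7 * 0.017453293 = 3.6774087 rad/s. 1 rpm = 0.10471976 rad/s, so 38.01 rpm = 38.01 * 0.10471976 = 3.9803979 rad/s. Sum: 3.6774087 + 3.9803979 = 7.6578066 rad/s. 1 deg/s = 0.017453293 rad/s, so 7.6578066 rad/s = 7.6578066 / 0.017453293 = 438.76 deg/s ≈ 438.8 deg/s (4 s.f.).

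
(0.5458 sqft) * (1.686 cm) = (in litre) 1 sqft = 0.09290304 m^2, so 0.5458 sqft = 0.5458 * 0.09290304 = 0.050706479 m^2. 1 cm = 0.01 m, so 1.686 cm = 1.686 * 0.01 = 0.01686 m. Combine: 0.050706479 m^2 * 0.01686 m = 0.00085491124 m^3. 1 litre = 0.001 m^3, so 0.00085491124 m^3 = 0.00085491124 / 0.001 = 0.85491124 litre ≈ 0.8549 litre (4 s.f.). Final answer: 0.8549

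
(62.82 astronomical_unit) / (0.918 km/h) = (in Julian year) 1.168e+06. Check: 1 astronomical_unit = 1.4959787e+11 m, so 62.82 astronomical_unit = 62.82 * 1.4959787e+11 = 9.3977382e+12 m. 1 km/h = 0.27777778 m/s, so 0.918 km/h = 0.918 * 0.27777778 = 0.255 m/s. Combine: 9.3977382e+12 m / 0.255 m/s = 3.6853875e+13 s. 1 Julian year = 31557600 s, so 3.6853875e+13 s = 3.6853875e+13 / 31557600 = 1167828.8 Julian year ≈ 1.168e+06 Julian year (4 s.f.).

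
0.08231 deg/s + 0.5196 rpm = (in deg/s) 3.2. Check: 1 deg/s = 0.017453293 rad/s, so 0.08231 deg/s = 0.08231 * 0.017453293 = 0.0014365805 rad/s. 1 rpm = 0.10471976 rad/s, so 0.5196 rpm = 0.5196 * 0.10471976 = 0.054412385 rad/s. Sum: 0.0014365805 + 0.054412385 = 0.055848965 rad/s. 1 deg/s = 0.017453293 rad/s, so 0.055848965 rad/s = 0.055848965 / 0.017453293 = 3.19991 deg/s ≈ 3.2 deg/s (4 s.f.).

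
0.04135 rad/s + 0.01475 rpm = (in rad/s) 0.04289. Check: 0.04135 rad/s is already in rad/s. 1 rpm = 0.10471976 rad/s, so 0.01475 rpm = 0.01475 * 0.10471976 = 0.0015446164 rad/s. Sum: 0.04135 + 0.0015446164 = 0.042894616 rad/s. Result: 0.042894616 rad/s ≈ 0.04289 rad/s (4 s.f.).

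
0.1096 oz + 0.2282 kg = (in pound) 1 oz = 0.028349523 kg, so 0.1096 oz = 0.1096 * 0.028349523 = 0.0031071077 kg. 0.2282 kg is already in kg. Sum: 0.0031071077 + 0.2282 = 0.23130711 kg. 1 pound = 0.45359237 kg, so 0.23130711 kg = 0.23130711 / 0.45359237 = 0.50994488 pound ≈ 0.5099 pound (4 s.f.). Final answer: 0.5099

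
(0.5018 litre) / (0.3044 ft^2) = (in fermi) 1.774e+13. Check: 1 litre = 0.001 m^3, so 0.5018 litre = 0.5018 * 0.001 = 0.0005018 m^3. 1 ft^2 = 0.09290304 m^2, so 0.3044 ft^2 = 0.3044 * 0.09290304 = 0.028279685 m^2. Combine: 0.0005018 m^3 / 0.028279685 m^2 = 0.017744186 m. 1 fermi = 1e-15 m, so 0.017744186 m = 0.017744186 / 1e-15 = 1.7744186e+13 fermi ≈ 1.774e+13 fermi (4 s.f.).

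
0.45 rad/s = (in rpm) 1 rpm = 0.10471976 rad/s, so 0.45 rad/s = 0.45 / 0.10471976 = 4.2971835 rpm ≈ 4.297 rpm (4 s.f.). Final answer: 4.297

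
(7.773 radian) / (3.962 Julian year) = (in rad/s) 6.217e-08. Check: 7.773 radian = 7.773 rad. 1 Julian year = 31557600 s, so 3.962 Julian year = 3.962 * 31557600 = 1.2503121e+08 s. Combine: 7.773 rad / 1.2503121e+08 s = 6.2168477e-08 rad/s. Result: 6.2168477e-08 rad/s ≈ 6.217e-08 rad/s (4 s.f.).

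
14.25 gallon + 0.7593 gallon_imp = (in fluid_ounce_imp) 2020. Check: 1 gallon = 0.0037854118 m^3, so 14.25 gallon = 14.25 * 0.0037854118 = 0.053942118 m^3. 1 gallon_imp = 0.00454609 m^3, so 0.7593 gallon_imp = 0.7593 * 0.00454609 = 0.0034518461 m^3. Sum: 0.053942118 + 0.0034518461 = 0.057393964 m^3. 1 fluid_ounce_imp = 2.8413063e-05 m^3, so 0.057393964 m^3 = 0.057393964 / 2.8413063e-05 = 2019.9851 fluid_ounce_imp ≈ 2020 fluid_ounce_imp (4 s.f.).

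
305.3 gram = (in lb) 0.6731. Check: 1 gram = 0.001 kg, so 305.3 gram = 305.3 * 0.001 = 0.3053 kg. 1 lb = 0.45359237 kg, so 0.3053 kg = 0.3053 / 0.45359237 = 0.67307129 lb ≈ 0.6731 lb (4 s.f.).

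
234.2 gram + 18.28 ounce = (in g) 752.4. Check: 1 gram = 0.001 kg, so 234.2 gram = 234.2 * 0.001 = 0.2342 kg. 1 ounce = 0.028349523 kg, so 18.28 ounce = 18.28 * 0.028349523 = 0.51822928 kg. Sum: 0.2342 + 0.51822928 = 0.75242928 kg. 1 g = 0.001 kg, so 0.75242928 kg = 0.75242928 / 0.001 = 752.42928 g ≈ 752.4 g (4 s.f.).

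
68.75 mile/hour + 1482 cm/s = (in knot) 88.55. Check: 1 mile/hour = 0.44704 m/s, so 68.75 mile/hour = 68.75 * 0.44704 = 30.734 m/s. 1 cm/s = 0.01 m/s, so 1482 cm/s = 1482 * 0.01 = 14.82 m/s. Sum: 30.734 + 14.82 = 45.554 m/s. 1 knot = 0.51444444 m/s, so 45.554 m/s = 45.554 / 0.51444444 = 88.549892 knot ≈ 88.55 knot (4 s.f.).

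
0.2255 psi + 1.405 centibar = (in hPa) 1 psi = 6894.7573 Pa, so 0.2255 psi = 0.2255 * 6894.7573 = 1554.7678 Pa. 1 centibar = 1000 Pa, so 1.405 centibar = 1.405 * 1000 = 1405 Pa. Sum: 1554.7678 + 1405 = 2959.7678 Pa. 1 hPa = 100 Pa, so 2959.7678 Pa = 2959.7678 / 100 = 29.597678 hPa ≈ 29.6 hPa (4 s.f.). Final answer: 29.6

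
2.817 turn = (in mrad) 1 turn = 6.2831853 rad, so 2.817 turn = 2.817 * 6.2831853 = 17.699733 rad. 1 mrad = 0.001 rad, so 17.699733 rad = 17.699733 / 0.001 = 17699.733 mrad ≈ 1.77e+04 mrad (4 s.f.). Final answer: 1.77e+04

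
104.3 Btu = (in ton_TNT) 1 Btu = 1055.0559 J, so 104.3 Btu = 104.3 * 1055.0559 = 110042.33 J. 1 ton_TNT = 4.184e+09 J, so 110042.33 J = 110042.33 / 4.184e+09 = 2.6300747e-05 ton_TNT ≈ 2.63e-05 ton_TNT (4 s.f.). Final answer: 2.63e-05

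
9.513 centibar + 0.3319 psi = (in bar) 0.118. Check: 1 centibar = 1000 Pa, so 9.513 centibar = 9.513 * 1000 = 9513 Pa. 1 psi = 6894.7573 Pa, so 0.3319 psi = 0.3319 * 6894.7573 = 2288.3699 Pa. Sum: 9513 + 2288.3699 = 11801.37 Pa. 1 bar = 100000 Pa, so 11801.37 Pa = 11801.37 / 100000 = 0.1180137 bar ≈ 0.118 bar (4 s.f.).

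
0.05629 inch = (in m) 0.00143. Check: 1 inch = 0.0254 m, so 0.05629 inch = 0.05629 * 0.0254 = 0.001429766 m. Result: 0.001429766 m ≈ 0.00143 m (4 s.f.).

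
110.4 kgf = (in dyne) 1.083e+08. Check: 1 kgf = 9.80665 N, so 110.4 kgf = 110.4 * 9.80665 = 1082.6542 N. 1 dyne = 1e-05 N, so 1082.6542 N = 1082.6542 / 1e-05 = 1.0826542e+08 dyne ≈ 1.083e+08 dyne (4 s.f.).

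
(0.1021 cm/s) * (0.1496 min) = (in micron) 9164. Check: 1 cm/s = 0.01 m/s, so 0.1021 cm/s = 0.1021 * 0.01 = 0.001021 m/s. 1 min = 60 s, so 0.1496 min = 0.1496 * 60 = 8.976 s. Combine: 0.001021 m/s * 8.976 s = 0.009164496 m. 1 micron = 1e-06 m, so 0.009164496 m = 0.009164496 / 1e-06 = 9164.496 micron ≈ 9164 micron (4 s.f.).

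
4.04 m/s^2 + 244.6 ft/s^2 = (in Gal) 7859. Check: 4.04 m/s^2 is already in m/s^2. 1 ft/s^2 = 0.3048 m/s^2, so 244.6 ft/s^2 = 244.6 * 0.3048 = 74.55408 m/s^2. Sum: 4.04 + 74.55408 = 78.59408 m/s^2. 1 Gal = 0.01 m/s^2, so 78.59408 m/s^2 = 78.59408 / 0.01 = 7859.408 Gal ≈ 7859 Gal (4 s.f.).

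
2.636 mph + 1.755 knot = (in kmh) 1 mph = 0.44704 m/s, so 2.636 mph = 2.636 * 0.44704 = 1.1783974 m/s. 1 knot = 0.51444444 m/s, so 1.755 knot = 1.755 * 0.51444444 = 0.90285 m/s. Sum: 1.1783974 + 0.90285 = 2.0812474 m/s. 1 kmh = 0.27777778 m/s, so 2.0812474 m/s = 2.0812474 / 0.27777778 = 7.4924908 kmh ≈ 7.492 kmh (4 s.f.). Final answer: 7.492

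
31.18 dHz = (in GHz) 1 dHz = 0.1 Hz, so 31.18 dHz = 31.18 * 0.1 = 3.118 Hz. 1 GHz = 1e+09 Hz, so 3.118 Hz = 3.118 / 1e+09 = 3.118e-09 GHz. Final answer: 3.118e-09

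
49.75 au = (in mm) 7.442e+15. Check: 1 au = 1.4959787e+11 m, so 49.75 au = 49.75 * 1.4959787e+11 = 7.4424941e+12 m. 1 mm = 0.001 m, so 7.4424941e+12 m = 7.4424941e+12 / 0.001 = 7.4424941e+15 mm ≈ 7.442e+15 mm (4 s.f.).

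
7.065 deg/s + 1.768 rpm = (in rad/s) 1 deg/s = 0.017453293 rad/s, so 7.065 deg/s = 7.065 * 0.017453293 = 0.12330751 rad/s. 1 rpm = 0.10471976 rad/s, so 1.768 rpm = 1.768 * 0.10471976 = 0.18514453 rad/s. Sum: 0.12330751 + 0.18514453 = 0.30845204 rad/s. Result: 0.30845204 rad/s ≈ 0.3085 rad/s (4 s.f.). Final answer: 0.3085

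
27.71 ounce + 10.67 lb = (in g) 1 ounce = 0.028349523 kg, so 27.71 ounce = 27.71 * 0.028349523 = 0.78556529 kg. 1 lb = 0.45359237 kg, so 10.67 lb = 10.67 * 0.45359237 = 4.8398306 kg. Sum: 0.78556529 + 4.8398306 = 5.6253959 kg. 1 g = 0.001 kg, so 5.6253959 kg = 5.6253959 / 0.001 = 5625.3959 g ≈ 5625 g (4 s.f.). Final answer: 5625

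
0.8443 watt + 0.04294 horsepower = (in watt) 0.8443 watt = 0.8443 W. 1 horsepower = 745.69987 W, so 0.04294 horsepower = 0.04294 * 745.69987 = 32.020352 W. Sum: 0.8443 + 32.020352 = 32.864652 W. 32.864652 W = 32.864652 watt ≈ 32.86 watt (4 s.f.). Final answer: 32.86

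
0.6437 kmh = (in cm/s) 17.88. Check: 1 kmh = 0.27777778 m/s, so 0.6437 kmh = 0.6437 * 0.27777778 = 0.17880556 m/s. 1 cm/s = 0.01 m/s, so 0.17880556 m/s = 0.17880556 / 0.01 = 17.880556 cm/s ≈ 17.88 cm/s (4 s.f.).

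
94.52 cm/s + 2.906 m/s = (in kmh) 13.86. Check: 1 cm/s = 0.01 m/s, so 94.52 cm/s = 94.52 * 0.01 = 0.9452 m/s. 2.906 m/s is already in m/s. Sum: 0.9452 + 2.906 = 3.8512 m/s. 1 kmh = 0.27777778 m/s, so 3.8512 m/s = 3.8512 / 0.27777778 = 13.86432 kmh ≈ 13.86 kmh (4 s.f.).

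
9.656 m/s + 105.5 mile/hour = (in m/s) 9.656 m/s is already in m/s. 1 mile/hour = 0.44704 m/s, so 105.5 mile/hour = 105.5 * 0.44704 = 47.16272 m/s. Sum: 9.656 + 47.16272 = 56.81872 m/s. Result: 56.81872 m/s ≈ 56.82 m/s (4 s.f.). Final answer: 56.82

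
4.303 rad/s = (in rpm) 1 rpm = 0.10471976 rad/s, so 4.303 rad/s = 4.303 / 0.10471976 = 41.090623 rpm ≈ 41.09 rpm (4 s.f.). Final answer: 41.09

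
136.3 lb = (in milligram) 1 lb = 0.45359237 kg, so 136.3 lb = 136.3 * 0.45359237 = 61.82464 kg. 1 milligram = 1e-06 kg, so 61.82464 kg = 61.82464 / 1e-06 = 61824640 milligram ≈ 6.182e+07 milligram (4 s.f.). Final answer: 6.182e+07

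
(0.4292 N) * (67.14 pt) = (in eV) 0.4292 N is already in N. 1 pt = 0.00035277778 m, so 67.14 pt = 67.14 * 0.00035277778 = 0.0236855 m. Combine: 0.4292 N * 0.0236855 m = 0.010165817 J. 1 eV = 1.6021766e-19 J, so 0.010165817 J = 0.010165817 / 1.6021766e-19 = 6.3450037e+16 eV ≈ 6.345e+16 eV (4 s.f.). Final answer: 6.345e+16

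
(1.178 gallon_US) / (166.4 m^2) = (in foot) 1 gallon_US = 0.0037854118 m^3, so 1.178 gallon_US = 1.178 * 0.0037854118 = 0.0044592151 m^3. 166.4 m^2 is already in m^2. Combine: 0.0044592151 m^3 / 166.4 m^2 = 2.6798168e-05 m. 1 foot = 0.3048 m, so 2.6798168e-05 m = 2.6798168e-05 / 0.3048 = 8.7920497e-05 foot ≈ 8.792e-05 foot (4 s.f.). Final answer: 8.792e-05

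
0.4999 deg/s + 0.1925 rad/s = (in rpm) 1.922. Check: 1 deg/s = 0.017453293 rad/s, so 0.4999 deg/s = 0.4999 * 0.017453293 = 0.0087249009 rad/s. 0.1925 rad/s is already in rad/s. Sum: 0.0087249009 + 0.1925 = 0.2012249 rad/s. 1 rpm = 0.10471976 rad/s, so 0.2012249 rad/s = 0.2012249 / 0.10471976 = 1.9215563 rpm ≈ 1.922 rpm (4 s.f.).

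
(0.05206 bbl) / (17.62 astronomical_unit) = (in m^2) 3.14e-15. Check: 1 bbl = 0.15898729 m^3, so 0.05206 bbl = 0.05206 * 0.15898729 = 0.0082768786 m^3. 1 astronomical_unit = 1.4959787e+11 m, so 17.62 astronomical_unit = 17.62 * 1.4959787e+11 = 2.6359145e+12 m. Combine: 0.0082768786 m^3 / 2.6359145e+12 m = 3.1400406e-15 m^2. Result: 3.1400406e-15 m^2 ≈ 3.14e-15 m^2 (4 s.f.).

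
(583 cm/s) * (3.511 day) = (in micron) 1 cm/s = 0.01 m/s, so 583 cm/s = 583 * 0.01 = 5.83 m/s. 1 day = 86400 s, so 3.511 day = 3.511 * 86400 = 303350.4 s. Combine: 5.83 m/s * 303350.4 s = 1768532.8 m. 1 micron = 1e-06 m, so 1768532.8 m = 1768532.8 / 1e-06 = 1.7685328e+12 micron ≈ 1.769e+12 micron (4 s.f.). Final answer: 1.769e+12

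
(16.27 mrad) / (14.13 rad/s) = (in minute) 1.919e-05. Check: 1 mrad = 0.001 rad, so 16.27 mrad = 16.27 * 0.001 = 0.01627 rad. 14.13 rad/s is already in rad/s. Combine: 0.01627 rad / 14.13 rad/s = 0.0011514508 s. 1 minute = 60 s, so 0.0011514508 s = 0.0011514508 / 60 = 1.9190847e-05 minute ≈ 1.919e-05 minute (4 s.f.).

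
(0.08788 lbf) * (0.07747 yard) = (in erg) 2.769e+05. Check: 1 lbf = 4.4482216 N, so 0.08788 lbf = 0.08788 * 4.4482216 = 0.39090972 N. 1 yard = 0.9144 m, so 0.07747 yard = 0.07747 * 0.9144 = 0.070838568 m. Combine: 0.39090972 N * 0.070838568 m = 0.027691484 J. 1 erg = 1e-07 J, so 0.027691484 J = 0.027691484 / 1e-07 = 276914.84 erg ≈ 2.769e+05 erg (4 s.f.).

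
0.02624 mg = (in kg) 1 mg = 1e-06 kg, so 0.02624 mg = 0.02624 * 1e-06 = 2.624e-08 kg. Result: 2.624e-08 kg. Final answer: 2.624e-08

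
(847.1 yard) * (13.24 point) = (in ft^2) 1 yard = 0.9144 m, so 847.1 yard = 847.1 * 0.9144 = 774.58824 m. 1 point = 0.00035277778 m, so 13.24 point = 13.24 * 0.00035277778 = 0.0046707778 m. Combine: 774.58824 m * 0.0046707778 m = 3.6179295 m^2. 1 ft^2 = 0.09290304 m^2, so 3.6179295 m^2 = 3.6179295 / 0.09290304 = 38.943069 ft^2 ≈ 38.94 ft^2 (4 s.f.). Final answer: 38.94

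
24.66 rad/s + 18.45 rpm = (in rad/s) 24.66 rad/s is already in rad/s. 1 rpm = 0.10471976 rad/s, so 18.45 rpm = 18.45 * 0.10471976 = 1.9320795 rad/s. Sum: 24.66 + 1.9320795 = 26.592079 rad/s. Result: 26.592079 rad/s ≈ 26.59 rad/s (4 s.f.). Final answer: 26.59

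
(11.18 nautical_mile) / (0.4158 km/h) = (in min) 1 nautical_mile = 1852 m, so 11.18 nautical_mile = 11.18 * 1852 = 20705.36 m. 1 km/h = 0.27777778 m/s, so 0.4158 km/h = 0.4158 * 0.27777778 = 0.1155 m/s. Combine: 20705.36 m / 0.1155 m/s = 179267.19 s. 1 min = 60 s, so 179267.19 s = 179267.19 / 60 = 2987.7864 min ≈ 2988 min (4 s.f.). Final answer: 2988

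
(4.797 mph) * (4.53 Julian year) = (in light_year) 3.24e-08. Check: 1 mph = 0.44704 m/s, so 4.797 mph = 4.797 * 0.44704 = 2.1444509 m/s. 1 Julian year = 31557600 s, so 4.53 Julian year = 4.53 * 31557600 = 1.4295593e+08 s. Combine: 2.1444509 m/s * 1.4295593e+08 s = 3.0656197e+08 m. 1 light_year = 9.4607305e+15 m, so 3.0656197e+08 m = 3.0656197e+08 / 9.4607305e+15 = 3.2403625e-08 light_year ≈ 3.24e-08 light_year (4 s.f.).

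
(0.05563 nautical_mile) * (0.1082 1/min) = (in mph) 1 nautical_mile = 1852 m, so 0.05563 nautical_mile = 0.05563 * 1852 = 103.02676 m. 1 1/min = 0.016666667 Hz, so 0.1082 1/min = 0.1082 * 0.016666667 = 0.0018033333 Hz. Combine: 103.02676 m * 0.0018033333 Hz = 0.18579159 m/s. 1 mph = 0.44704 m/s, so 0.18579159 m/s = 0.18579159 / 0.44704 = 0.41560395 mph ≈ 0.4156 mph (4 s.f.). Final answer: 0.4156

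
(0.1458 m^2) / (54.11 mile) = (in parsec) 0.1458 m^2 is already in m^2. 1 mile = 1609.344 m, so 54.11 mile = 54.11 * 1609.344 = 87081.604 m. Combine: 0.1458 m^2 / 87081.604 m = 1.6742916e-06 m. 1 parsec = 3.0856776e+16 m, so 1.6742916e-06 m = 1.6742916e-06 / 3.0856776e+16 = 5.4260096e-23 parsec ≈ 5.426e-23 parsec (4 s.f.). Final answer: 5.426e-23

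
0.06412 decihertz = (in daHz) 1 decihertz = 0.1 Hz, so 0.06412 decihertz = 0.06412 * 0.1 = 0.006412 Hz. 1 daHz = 10 Hz, so 0.006412 Hz = 0.006412 / 10 = 0.0006412 daHz. Final answer: 0.0006412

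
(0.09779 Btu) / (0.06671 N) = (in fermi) 1.547e+18. Check: 1 Btu = 1055.0559 J, so 0.09779 Btu = 0.09779 * 1055.0559 = 103.17391 J. 0.06671 N is already in N. Combine: 103.17391 J / 0.06671 N = 1546.6034 m. 1 fermi = 1e-15 m, so 1546.6034 m = 1546.6034 / 1e-15 = 1.5466034e+18 fermi ≈ 1.547e+18 fermi (4 s.f.).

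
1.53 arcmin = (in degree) 0.0255. Check: 1 arcmin = 0.00029088821 rad, so 1.53 arcmin = 1.53 * 0.00029088821 = 0.00044505896 rad. 1 degree = 0.017453293 rad, so 0.00044505896 rad = 0.00044505896 / 0.017453293 = 0.0255 degree.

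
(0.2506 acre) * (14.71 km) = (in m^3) 1.492e+07. Check: 1 acre = 4046.8564 m^2, so 0.2506 acre = 0.2506 * 4046.8564 = 1014.1422 m^2. 1 km = 1000 m, so 14.71 km = 14.71 * 1000 = 14710 m. Combine: 1014.1422 m^2 * 14710 m = 14918032 m^3. Result: 14918032 m^3 ≈ 1.492e+07 m^3 (4 s.f.).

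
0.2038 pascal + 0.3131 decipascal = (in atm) 0.2038 pascal = 0.2038 Pa. 1 decipascal = 0.1 Pa, so 0.3131 decipascal = 0.3131 * 0.1 = 0.03131 Pa. Sum: 0.2038 + 0.03131 = 0.23511 Pa. 1 atm = 101325 Pa, so 0.23511 Pa = 0.23511 / 101325 = 2.3203553e-06 atm ≈ 2.32e-06 atm (4 s.f.). Final answer: 2.32e-06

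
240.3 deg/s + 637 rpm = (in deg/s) 1 deg/s = 0.017453293 rad/s, so 240.3 deg/s = 240.3 * 0.017453293 = 4.1940262 rad/s. 1 rpm = 0.10471976 rad/s, so 637 rpm = 637 * 0.10471976 = 66.706484 rad/s. Sum: 4.1940262 + 66.706484 = 70.90051 rad/s. 1 deg/s = 0.017453293 rad/s, so 70.90051 rad/s = 70.90051 / 0.017453293 = 4062.3 deg/s ≈ 4062 deg/s (4 s.f.). Final answer: 4062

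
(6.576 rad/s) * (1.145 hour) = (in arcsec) 6.576 rad/s is already in rad/s. 1 hour = 3600 s, so 1.145 hour = 1.145 * 3600 = 4122 s. Combine: 6.576 rad/s * 4122 s = 27106.272 rad. 1 arcsec = 4.8481368e-06 rad, so 27106.272 rad = 27106.272 / 4.8481368e-06 = 5.5910699e+09 arcsec ≈ 5.591e+09 arcsec (4 s.f.). Final answer: 5.591e+09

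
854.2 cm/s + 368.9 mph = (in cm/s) 1 cm/s = 0.01 m/s, so 854.2 cm/s = 854.2 * 0.01 = 8.542 m/s. 1 mph = 0.44704 m/s, so 368.9 mph = 368.9 * 0.44704 = 164.91306 m/s. Sum: 8.542 + 164.91306 = 173.45506 m/s. 1 cm/s = 0.01 m/s, so 173.45506 m/s = 173.45506 / 0.01 = 17345.506 cm/s ≈ 1.735e+04 cm/s (4 s.f.). Final answer: 1.735e+04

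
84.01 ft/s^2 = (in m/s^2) 25.61. Check: 1 ft/s^2 = 0.3048 m/s^2, so 84.01 ft/s^2 = 84.01 * 0.3048 = 25.606248 m/s^2. Result: 25.606248 m/s^2 ≈ 25.61 m/s^2 (4 s.f.).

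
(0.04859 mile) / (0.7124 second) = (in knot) 213.4. Check: 1 mile = 1609.344 m, so 0.04859 mile = 0.04859 * 1609.344 = 78.198025 m. 0.7124 second = 0.7124 s. Combine: 78.198025 m / 0.7124 s = 109.76702 m/s. 1 knot = 0.51444444 m/s, so 109.76702 m/s = 109.76702 / 0.51444444 = 213.37002 knot ≈ 213.4 knot (4 s.f.).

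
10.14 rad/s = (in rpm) 96.83. Check: 1 rpm = 0.10471976 rad/s, so 10.14 rad/s = 10.14 / 0.10471976 = 96.829867 rpm ≈ 96.83 rpm (4 s.f.).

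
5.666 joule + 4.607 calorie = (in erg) 5.666 joule = 5.666 J. 1 calorie = 4.184 J, so 4.607 calorie = 4.607 * 4.184 = 19.275688 J. Sum: 5.666 + 19.275688 = 24.941688 J. 1 erg = 1e-07 J, so 24.941688 J = 24.941688 / 1e-07 = 2.4941688e+08 erg ≈ 2.494e+08 erg (4 s.f.). Final answer: 2.494e+08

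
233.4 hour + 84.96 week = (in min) 1 hour = 3600 s, so 233.4 hour = 233.4 * 3600 = 840240 s. 1 week = 604800 s, so 84.96 week = 84.96 * 604800 = 51383808 s. Sum: 840240 + 51383808 = 52224048 s. 1 min = 60 s, so 52224048 s = 52224048 / 60 = 870400.8 min ≈ 8.704e+05 min (4 s.f.). Final answer: 8.704e+05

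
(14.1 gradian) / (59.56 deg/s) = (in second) 0.2131. Check: 1 gradian = 0.015707963 rad, so 14.1 gradian = 14.1 * 0.015707963 = 0.22148228 rad. 1 deg/s = 0.017453293 rad/s, so 59.56 deg/s = 59.56 * 0.017453293 = 1.0395181 rad/s. Combine: 0.22148228 rad / 1.0395181 rad/s = 0.21306246 s. 0.21306246 s = 0.21306246 second ≈ 0.2131 second (4 s.f.).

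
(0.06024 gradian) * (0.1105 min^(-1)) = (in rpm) 1.664e-05. Check: 1 gradian = 0.015707963 rad, so 0.06024 gradian = 0.06024 * 0.015707963 = 0.00094624771 rad. 1 min^(-1) = 0.016666667 Hz, so 0.1105 min^(-1) = 0.1105 * 0.016666667 = 0.0018416667 Hz. Combine: 0.00094624771 rad * 0.0018416667 Hz = 1.7426729e-06 rad/s. 1 rpm = 0.10471976 rad/s, so 1.7426729e-06 rad/s = 1.7426729e-06 / 0.10471976 = 1.66413e-05 rpm ≈ 1.664e-05 rpm (4 s.f.).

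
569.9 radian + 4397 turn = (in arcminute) 569.9 radian = 569.9 rad. 1 turn = 6.2831853 rad, so 4397 turn = 4397 * 6.2831853 = 27627.166 rad. Sum: 569.9 + 27627.166 = 28197.066 rad. 1 arcminute = 0.00029088821 rad, so 28197.066 rad = 28197.066 / 0.00029088821 = 96934372 arcminute ≈ 9.693e+07 arcminute (4 s.f.). Final answer: 9.693e+07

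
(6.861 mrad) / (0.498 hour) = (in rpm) 3.654e-05. Check: 1 mrad = 0.001 rad, so 6.861 mrad = 6.861 * 0.001 = 0.006861 rad. 1 hour = 3600 s, so 0.498 hour = 0.498 * 3600 = 1792.8 s. Combine: 0.006861 rad / 1792.8 s = 3.8269746e-06 rad/s. 1 rpm = 0.10471976 rad/s, so 3.8269746e-06 rad/s = 3.8269746e-06 / 0.10471976 = 3.6544915e-05 rpm ≈ 3.654e-05 rpm (4 s.f.).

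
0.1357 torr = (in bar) 0.0001809. Check: 1 torr = 133.32237 Pa, so 0.1357 torr = 0.1357 * 133.32237 = 18.091845 Pa. 1 bar = 100000 Pa, so 18.091845 Pa = 18.091845 / 100000 = 0.00018091845 bar ≈ 0.0001809 bar (4 s.f.).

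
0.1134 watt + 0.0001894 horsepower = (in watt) 0.2546. Check: 0.1134 watt = 0.1134 W. 1 horsepower = 745.69987 W, so 0.0001894 horsepower = 0.0001894 * 745.69987 = 0.14123556 W. Sum: 0.1134 + 0.14123556 = 0.25463556 W. 0.25463556 W = 0.25463556 watt ≈ 0.2546 watt (4 s.f.).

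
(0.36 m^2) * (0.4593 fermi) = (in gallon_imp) 0.36 m^2 is already in m^2. 1 fermi = 1e-15 m, so 0.4593 fermi = 0.4593 * 1e-15 = 4.593e-16 m. Combine: 0.36 m^2 * 4.593e-16 m = 1.65348e-16 m^3. 1 gallon_imp = 0.00454609 m^3, so 1.65348e-16 m^3 = 1.65348e-16 / 0.00454609 = 3.6371475e-14 gallon_imp ≈ 3.637e-14 gallon_imp (4 s.f.). Final answer: 3.637e-14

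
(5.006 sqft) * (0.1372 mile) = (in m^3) 1 sqft = 0.09290304 m^2, so 5.006 sqft = 5.006 * 0.09290304 = 0.46507262 m^2. 1 mile = 1609.344 m, so 0.1372 mile = 0.1372 * 1609.344 = 220.802 m. Combine: 0.46507262 m^2 * 220.802 m = 102.68896 m^3. Result: 102.68896 m^3 ≈ 102.7 m^3 (4 s.f.). Final answer: 102.7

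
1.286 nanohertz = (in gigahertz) 1.286e-18. Check: 1 nanohertz = 1e-09 Hz, so 1.286 nanohertz = 1.286 * 1e-09 = 1.286e-09 Hz. 1 gigahertz = 1e+09 Hz, so 1.286e-09 Hz = 1.286e-09 / 1e+09 = 1.286e-18 gigahertz.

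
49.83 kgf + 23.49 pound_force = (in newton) 593.2. Check: 1 kgf = 9.80665 N, so 49.83 kgf = 49.83 * 9.80665 = 488.66537 N. 1 pound_force = 4.4482216 N, so 23.49 pound_force = 23.49 * 4.4482216 = 104.48873 N. Sum: 488.66537 + 104.48873 = 593.1541 N. 593.1541 N = 593.1541 newton ≈ 593.2 newton (4 s.f.).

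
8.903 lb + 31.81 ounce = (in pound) 10.89. Check: 1 lb = 0.45359237 kg, so 8.903 lb = 8.903 * 0.45359237 = 4.0383329 kg. 1 ounce = 0.028349523 kg, so 31.81 ounce = 31.81 * 0.028349523 = 0.90179833 kg. Sum: 4.0383329 + 0.90179833 = 4.9401312 kg. 1 pound = 0.45359237 kg, so 4.9401312 kg = 4.9401312 / 0.45359237 = 10.891125 pound ≈ 10.89 pound (4 s.f.).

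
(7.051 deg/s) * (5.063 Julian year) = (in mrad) 1 deg/s = 0.017453293 rad/s, so 7.051 deg/s = 7.051 * 0.017453293 = 0.12306317 rad/s. 1 Julian year = 31557600 s, so 5.063 Julian year = 5.063 * 31557600 = 1.5977613e+08 s. Combine: 0.12306317 rad/s * 1.5977613e+08 s = 19662556 rad. 1 mrad = 0.001 rad, so 19662556 rad = 19662556 / 0.001 = 1.9662556e+10 mrad ≈ 1.966e+10 mrad (4 s.f.). Final answer: 1.966e+10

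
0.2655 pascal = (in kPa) 0.0002655. Check: 0.2655 pascal = 0.2655 Pa. 1 kPa = 1000 Pa, so 0.2655 Pa = 0.2655 / 1000 = 0.0002655 kPa.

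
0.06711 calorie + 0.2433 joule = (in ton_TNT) 1.253e-10. Check: 1 calorie = 4.184 J, so 0.06711 calorie = 0.06711 * 4.184 = 0.28078824 J. 0.2433 joule = 0.2433 J. Sum: 0.28078824 + 0.2433 = 0.52408824 J. 1 ton_TNT = 4.184e+09 J, so 0.52408824 J = 0.52408824 / 4.184e+09 = 1.252601e-10 ton_TNT ≈ 1.253e-10 ton_TNT (4 s.f.).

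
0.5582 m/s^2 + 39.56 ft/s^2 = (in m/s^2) 12.62. Check: 0.5582 m/s^2 is already in m/s^2. 1 ft/s^2 = 0.3048 m/s^2, so 39.56 ft/s^2 = 39.56 * 0.3048 = 12.057888 m/s^2. Sum: 0.5582 + 12.057888 = 12.616088 m/s^2. Result: 12.616088 m/s^2 ≈ 12.62 m/s^2 (4 s.f.).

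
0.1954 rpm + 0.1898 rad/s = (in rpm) 1 rpm = 0.10471976 rad/s, so 0.1954 rpm = 0.1954 * 0.10471976 = 0.02046224 rad/s. 0.1898 rad/s is already in rad/s. Sum: 0.02046224 + 0.1898 = 0.21026224 rad/s. 1 rpm = 0.10471976 rad/s, so 0.21026224 rad/s = 0.21026224 / 0.10471976 = 2.0078565 rpm ≈ 2.008 rpm (4 s.f.). Final answer: 2.008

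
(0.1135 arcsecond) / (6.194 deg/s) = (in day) 1 arcsecond = 4.8481368e-06 rad, so 0.1135 arcsecond = 0.1135 * 4.8481368e-06 = 5.5026353e-07 rad. 1 deg/s = 0.017453293 rad/s, so 6.194 deg/s = 6.194 * 0.017453293 = 0.10810569 rad/s. Combine: 5.5026353e-07 rad / 0.10810569 rad/s = 5.0900513e-06 s. 1 day = 86400 s, so 5.0900513e-06 s = 5.0900513e-06 / 86400 = 5.8912631e-11 day ≈ 5.891e-11 day (4 s.f.). Final answer: 5.891e-11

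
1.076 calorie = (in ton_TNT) 1 calorie = 4.184 J, so 1.076 calorie = 1.076 * 4.184 = 4.501984 J. 1 ton_TNT = 4.184e+09 J, so 4.501984 J = 4.501984 / 4.184e+09 = 1.076e-09 ton_TNT. Final answer: 1.076e-09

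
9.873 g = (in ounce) 0.3483. Check: 1 g = 0.001 kg, so 9.873 g = 9.873 * 0.001 = 0.009873 kg. 1 ounce = 0.028349523 kg, so 0.009873 kg = 0.009873 / 0.028349523 = 0.34825983 ounce ≈ 0.3483 ounce (4 s.f.).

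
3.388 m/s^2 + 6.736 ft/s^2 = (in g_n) 3.388 m/s^2 is already in m/s^2. 1 ft/s^2 = 0.3048 m/s^2, so 6.736 ft/s^2 = 6.736 * 0.3048 = 2.0531328 m/s^2. Sum: 3.388 + 2.0531328 = 5.4411328 m/s^2. 1 g_n = 9.80665 m/s^2, so 5.4411328 m/s^2 = 5.4411328 / 9.80665 = 0.55484113 g_n ≈ 0.5548 g_n (4 s.f.). Final answer: 0.5548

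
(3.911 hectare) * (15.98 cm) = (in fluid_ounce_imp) 2.2e+08. Check: 1 hectare = 10000 m^2, so 3.911 hectare = 3.911 * 10000 = 39110 m^2. 1 cm = 0.01 m, so 15.98 cm = 15.98 * 0.01 = 0.1598 m. Combine: 39110 m^2 * 0.1598 m = 6249.778 m^3. 1 fluid_ounce_imp = 2.8413063e-05 m^3, so 6249.778 m^3 = 6249.778 / 2.8413063e-05 = 2.1996143e+08 fluid_ounce_imp ≈ 2.2e+08 fluid_ounce_imp (4 s.f.).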